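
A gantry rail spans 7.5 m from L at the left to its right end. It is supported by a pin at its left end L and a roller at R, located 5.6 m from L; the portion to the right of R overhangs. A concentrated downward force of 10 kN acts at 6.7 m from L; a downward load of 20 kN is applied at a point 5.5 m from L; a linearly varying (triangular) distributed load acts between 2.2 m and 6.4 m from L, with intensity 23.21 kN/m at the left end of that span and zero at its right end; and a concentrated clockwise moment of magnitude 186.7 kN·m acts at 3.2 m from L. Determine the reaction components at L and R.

L_x = 0, L_y = -17.54 kN, R_y = 96.28 kN

Resultant of the triangular load: ½ × 23.21 × 4.2 = 48.741 kN, acting at 3.6 m from L (one-third of the span from the peak).
ΣM about L: R_y·5.6 − 10·6.7 − 20·5.5 − (½·23.21·4.2)·3.6 − 186.7 = 0 → R_y = 539.1676/5.6 = 96.2799 ≈ 96.28 kN.
ΣF_y = 0: L_y + 96.2799 − 10 − 20 − ½·23.21·4.2 = 0 → L_y = -17.54 kN.
ΣF_x = 0: no horizontal applied forces, so L_x = 0.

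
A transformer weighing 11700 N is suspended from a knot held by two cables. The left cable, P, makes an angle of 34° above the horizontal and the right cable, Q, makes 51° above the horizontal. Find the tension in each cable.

T_P = 7391 N, T_Q = 9737 N

ΣF_x = 0: −T_P·cos34° + T_Q·cos51° = 0 → T_Q = 1.31735·T_P.
ΣF_y = 0: T_P·sin34° + T_Q·sin51° = 11700.
Substitute: T_P·(0.559193 + 1.31735·0.777146) = 11700 → T_P = 7391.19 ≈ 7391 N.
Then T_Q = 1.31735 × 7391.19 = 9737 N.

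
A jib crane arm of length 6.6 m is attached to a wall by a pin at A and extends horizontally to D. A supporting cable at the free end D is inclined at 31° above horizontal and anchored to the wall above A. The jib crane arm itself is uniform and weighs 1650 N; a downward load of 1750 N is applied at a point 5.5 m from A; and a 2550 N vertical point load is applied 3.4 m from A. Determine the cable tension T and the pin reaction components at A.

ΣM about A: T·sin31°·6.6 − 1650·3.3 − 1750·5.5 − 2550·3.4 = 0 → T = 23740/(6.6·0.515038) = 6983.89 ≈ 6984 N.
ΣF_x = 0: A_x − T·cos31° = 0 → A_x = 6983.89 × 0.857167 = 5986 N.
ΣF_y = 0: A_y + T·sin31° − 1650 − 1750 − 2550 = 0 → A_y = 5950 − 6983.89 × 0.515038 = 2353 N.

T = 6984 N, A_x = 5986 N, A_y = 2353 N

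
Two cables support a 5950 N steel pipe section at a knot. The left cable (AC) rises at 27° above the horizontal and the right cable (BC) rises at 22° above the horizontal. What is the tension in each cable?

ΣF_x = 0: −T_AC·cos27° + T_BC·cos22° = 0 → T_BC = 0.960981·T_AC.
ΣF_y = 0: T_AC·sin27° + T_BC·sin22° = 5950.
Substitute: T_AC·(0.45399 + 0.960981·0.374607) = 5950 → T_AC = 7309.76 ≈ 7310 N.
Then T_BC = 0.960981 × 7309.76 = 7025 N.

T_AC = 7310 N, T_BC = 7025 N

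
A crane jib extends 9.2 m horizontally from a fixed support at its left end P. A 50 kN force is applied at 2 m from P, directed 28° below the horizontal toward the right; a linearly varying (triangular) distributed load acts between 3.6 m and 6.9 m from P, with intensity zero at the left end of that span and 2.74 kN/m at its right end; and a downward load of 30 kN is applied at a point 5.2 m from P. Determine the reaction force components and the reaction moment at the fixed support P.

P_x = -44.15 kN, P_y = 57.99 kN, M_P = 229.2 kN·m

Resultant of the triangular load: ½ × 2.74 × 3.3 = 4.521 kN, acting at 5.8 m from P (one-third of the span from the peak).
ΣF_x = 0: P_x + 50·cos28° = 0 → P_x = -44.15 kN.
ΣF_y = 0: P_y − 50·sin28° − ½·2.74·3.3 − 30 = 0 → P_y = 57.99 kN.
ΣM about P: M_P − 50·sin28°·2 − (½·2.74·3.3)·5.8 − 30·5.2 = 0 → M_P = 229.2 kN·m.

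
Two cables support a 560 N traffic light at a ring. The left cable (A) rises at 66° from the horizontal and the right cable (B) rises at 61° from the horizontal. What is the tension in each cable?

T_A = 339.9 N, T_B = 285.2 N

ΣF_x = 0: −T_A·cos66° + T_B·cos61° = 0 → T_B = 0.838962·T_A.
ΣF_y = 0: T_A·sin66° + T_B·sin61° = 560.
Substitute: T_A·(0.913545 + 0.838962·0.87462) = 560 → T_A = 339.947 ≈ 339.9 N.
Then T_B = 0.838962 × 339.947 = 285.2 N.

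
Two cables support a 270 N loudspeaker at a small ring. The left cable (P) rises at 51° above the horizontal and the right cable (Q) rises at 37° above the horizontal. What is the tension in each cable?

T_P = 215.8 N, T_Q = 170.0 N

ΣF_x = 0: −T_P·cos51° + T_Q·cos37° = 0 → T_Q = 0.787995·T_P.
ΣF_y = 0: T_P·sin51° + T_Q·sin37° = 270.
Substitute: T_P·(0.777146 + 0.787995·0.601815) = 270 → T_P = 215.763 ≈ 215.8 N.
Then T_Q = 0.787995 × 215.763 = 170.0 N.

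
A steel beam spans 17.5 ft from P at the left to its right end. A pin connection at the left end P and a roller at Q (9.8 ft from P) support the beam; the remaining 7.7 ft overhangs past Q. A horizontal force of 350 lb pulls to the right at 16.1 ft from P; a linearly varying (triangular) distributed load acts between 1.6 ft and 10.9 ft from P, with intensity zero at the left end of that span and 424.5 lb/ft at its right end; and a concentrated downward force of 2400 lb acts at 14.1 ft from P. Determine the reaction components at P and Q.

Resultant of the triangular load: ½ × 424.5 × 9.3 = 1973.925 lb, acting at 7.8 ft from P (one-third of the span from the peak).
Moments about P: Q_y·9.8 − (½·424.5·9.3)·7.8 − 2400·14.1 = 0 → Q_y = 49236.615/9.8 = 5024.14 ≈ 5024 lb.
ΣF_y = 0: P_y + 5024.14 − ½·424.5·9.3 − 2400 = 0 → P_y = -650.2 lb.
ΣF_x = 0: P_x + 350 = 0 → P_x = -350.0 lb.

P_x = -350.0 lb, P_y = -650.2 lb, Q_y = 5024 lb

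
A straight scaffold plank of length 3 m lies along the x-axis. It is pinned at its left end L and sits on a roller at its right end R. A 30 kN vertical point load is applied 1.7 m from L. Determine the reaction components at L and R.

L_x = 0, L_y = 13.00 kN, R_y = 17.00 kN

Taking moments about L: R_y·3 − 30·1.7 = 0 → R_y = 51/3 = 17.00 kN.
ΣF_y = 0: L_y + 17 − 30 = 0 → L_y = 13.00 kN.
ΣF_x = 0: no horizontal applied forces, so L_x = 0.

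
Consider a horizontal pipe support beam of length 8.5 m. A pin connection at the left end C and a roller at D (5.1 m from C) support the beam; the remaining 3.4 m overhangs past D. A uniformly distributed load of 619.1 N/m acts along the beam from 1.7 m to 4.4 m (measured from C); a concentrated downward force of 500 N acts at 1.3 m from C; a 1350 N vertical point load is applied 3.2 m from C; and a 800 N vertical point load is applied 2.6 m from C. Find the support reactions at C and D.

C_x = 0, C_y = 1940 N, D_y = 2382 N

Resultant of the distributed load: 619.1 × 2.7 = 1671.57 N at 3.05 m from C.
Taking moments about C: D_y·5.1 − (619.1·2.7)·3.05 − 500·1.3 − 1350·3.2 − 800·2.6 = 0 → D_y = 12148.2885/5.1 = 2382.02 ≈ 2382 N.
ΣF_y = 0: C_y + 2382.02 − 619.1·2.7 − 500 − 1350 − 800 = 0 → C_y = 1940 N.
ΣF_x = 0: no horizontal applied forces, so C_x = 0.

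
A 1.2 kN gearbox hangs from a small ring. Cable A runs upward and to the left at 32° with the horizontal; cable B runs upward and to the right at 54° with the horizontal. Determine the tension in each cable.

ΣF_x = 0: −T_A·cos32° + T_B·cos54° = 0 → T_B = 1.44279·T_A.
ΣF_y = 0: T_A·sin32° + T_B·sin54° = 1.2.
Substitute: T_A·(0.529919 + 1.44279·0.809017) = 1.2 → T_A = 0.707063 ≈ 0.7071 kN.
Then T_B = 1.44279 × 0.707063 = 1.020 kN.

T_A = 0.7071 kN, T_B = 1.020 kN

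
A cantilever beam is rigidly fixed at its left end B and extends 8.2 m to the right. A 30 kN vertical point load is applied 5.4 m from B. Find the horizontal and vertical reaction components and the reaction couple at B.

ΣF_x = 0: B_x = 0.
ΣF_y = 0: B_y − 30 = 0 → B_y = 30.00 kN.
ΣM about B: M_B − 30·5.4 = 0 → M_B = 162.0 kN·m.

B_x = 0, B_y = 30.00 kN, M_B = 162.0 kN·m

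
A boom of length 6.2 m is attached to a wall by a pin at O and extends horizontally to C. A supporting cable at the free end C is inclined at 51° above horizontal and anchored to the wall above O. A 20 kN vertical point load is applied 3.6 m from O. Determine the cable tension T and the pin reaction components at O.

T = 14.94 kN, O_x = 9.404 kN, O_y = 8.387 kN

ΣM about O: T·sin51°·6.2 − 20·3.6 = 0 → T = 72/(6.2·0.777146) = 14.943 ≈ 14.94 kN.
ΣF_x = 0: O_x − T·cos51° = 0 → O_x = 14.943 × 0.62932 = 9.404 kN.
ΣF_y = 0: O_y + T·sin51° − 20 = 0 → O_y = 20 − 14.943 × 0.777146 = 8.387 kN.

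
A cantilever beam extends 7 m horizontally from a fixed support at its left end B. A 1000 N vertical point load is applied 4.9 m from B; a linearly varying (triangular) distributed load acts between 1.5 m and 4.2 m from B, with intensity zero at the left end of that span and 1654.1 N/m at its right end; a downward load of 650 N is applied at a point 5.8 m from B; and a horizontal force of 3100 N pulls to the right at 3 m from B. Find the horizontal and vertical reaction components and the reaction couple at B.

Resultant of the triangular load: ½ × 1654.1 × 2.7 = 2233.035 N, acting at 3.3 m from B (one-third of the span from the peak).
ΣF_x = 0: B_x + 3100 = 0 → B_x = -3100 N.
ΣF_y = 0: B_y − 1000 − ½·1654.1·2.7 − 650 = 0 → B_y = 3883 N.
ΣM about B: M_B − 1000·4.9 − (½·1654.1·2.7)·3.3 − 650·5.8 = 0 → M_B = 16040 N·m.

B_x = -3100 N, B_y = 3883 N, M_B = 16040 N·m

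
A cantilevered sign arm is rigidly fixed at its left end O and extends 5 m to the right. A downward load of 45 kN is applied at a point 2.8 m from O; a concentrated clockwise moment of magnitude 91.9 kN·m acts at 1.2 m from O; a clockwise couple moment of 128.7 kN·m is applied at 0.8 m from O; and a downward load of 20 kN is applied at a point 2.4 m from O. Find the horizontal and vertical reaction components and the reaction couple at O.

ΣF_x = 0: O_x = 0.
ΣF_y = 0: O_y − 45 − 20 = 0 → O_y = 65.00 kN.
ΣM about O: M_O − 45·2.8 − 91.9 − 128.7 − 20·2.4 = 0 → M_O = 394.6 kN·m.

O_x = 0, O_y = 65.00 kN, M_O = 394.6 kN·m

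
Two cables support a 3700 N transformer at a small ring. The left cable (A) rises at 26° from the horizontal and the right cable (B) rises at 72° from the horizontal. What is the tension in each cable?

T_A = 1155 N, T_B = 3358 N

ΣF_x = 0: −T_A·cos26° + T_B·cos72° = 0 → T_B = 2.90856·T_A.
ΣF_y = 0: T_A·sin26° + T_B·sin72° = 3700.
Substitute: T_A·(0.438371 + 2.90856·0.951057) = 3700 → T_A = 1154.6 ≈ 1155 N.
Then T_B = 2.90856 × 1154.6 = 3358 N.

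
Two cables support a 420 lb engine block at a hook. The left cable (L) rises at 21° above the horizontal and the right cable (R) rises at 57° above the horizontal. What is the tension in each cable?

ΣF_x = 0: −T_L·cos21° + T_R·cos57° = 0 → T_R = 1.71413·T_L.
ΣF_y = 0: T_L·sin21° + T_R·sin57° = 420.
Substitute: T_L·(0.358368 + 1.71413·0.838671) = 420 → T_L = 233.858 ≈ 233.9 lb.
Then T_R = 1.71413 × 233.858 = 400.9 lb.

T_L = 233.9 lb, T_R = 400.9 lb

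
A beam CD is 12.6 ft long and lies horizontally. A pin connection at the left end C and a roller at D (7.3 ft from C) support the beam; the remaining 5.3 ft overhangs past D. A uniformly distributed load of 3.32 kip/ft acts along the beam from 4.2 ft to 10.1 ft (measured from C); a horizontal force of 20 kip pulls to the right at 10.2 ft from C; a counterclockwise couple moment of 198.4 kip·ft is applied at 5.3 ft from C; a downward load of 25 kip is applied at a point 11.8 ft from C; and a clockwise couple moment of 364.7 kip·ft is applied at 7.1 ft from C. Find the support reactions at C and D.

Resultant of the distributed load: 3.32 × 5.9 = 19.588 kip at 7.15 ft from C.
Taking moments about C: D_y·7.3 − (3.32·5.9)·7.15 + 198.4 − 25·11.8 − 364.7 = 0 → D_y = 601.3542/7.3 = 82.3773 ≈ 82.38 kip.
ΣF_y = 0: C_y + 82.3773 − 3.32·5.9 − 25 = 0 → C_y = -37.79 kip.
ΣF_x = 0: C_x + 20 = 0 → C_x = -20.00 kip.

C_x = -20.00 kip, C_y = -37.79 kip, D_y = 82.38 kip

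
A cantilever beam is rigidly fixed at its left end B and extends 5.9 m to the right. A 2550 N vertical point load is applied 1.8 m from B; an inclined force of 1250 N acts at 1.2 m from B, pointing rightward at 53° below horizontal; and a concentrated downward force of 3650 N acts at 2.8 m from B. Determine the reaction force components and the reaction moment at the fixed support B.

ΣF_x = 0: B_x + 1250·cos53° = 0 → B_x = -752.3 N.
ΣF_y = 0: B_y − 2550 − 1250·sin53° − 3650 = 0 → B_y = 7198 N.
ΣM about B: M_B − 2550·1.8 − 1250·sin53°·1.2 − 3650·2.8 = 0 → M_B = 16010 N·m.

B_x = -752.3 N, B_y = 7198 N, M_B = 16010 N·m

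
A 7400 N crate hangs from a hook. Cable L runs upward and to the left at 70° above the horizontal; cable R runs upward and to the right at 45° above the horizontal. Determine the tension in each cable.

T_L = 5774 N, T_R = 2793 N

ΣF_x = 0: −T_L·cos70° + T_R·cos45° = 0 → T_R = 0.48369·T_L.
ΣF_y = 0: T_L·sin70° + T_R·sin45° = 7400.
Substitute: T_L·(0.939693 + 0.48369·0.707107) = 7400 → T_L = 5773.52 ≈ 5774 N.
Then T_R = 0.48369 × 5773.52 = 2793 N.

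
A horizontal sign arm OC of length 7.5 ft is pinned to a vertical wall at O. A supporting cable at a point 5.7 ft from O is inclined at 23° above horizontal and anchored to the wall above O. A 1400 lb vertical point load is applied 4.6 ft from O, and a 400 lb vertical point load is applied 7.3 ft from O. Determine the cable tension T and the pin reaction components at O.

T = 4203 lb, O_x = 3869 lb, O_y = 157.9 lb

ΣM about O: T·sin23°·5.7 − 1400·4.6 − 400·7.3 = 0 → T = 9360/(5.7·0.390731) = 4202.65 ≈ 4203 lb.
ΣF_x = 0: O_x − T·cos23° = 0 → O_x = 4202.65 × 0.920505 = 3869 lb.
ΣF_y = 0: O_y + T·sin23° − 1400 − 400 = 0 → O_y = 1800 − 4202.65 × 0.390731 = 157.9 lb.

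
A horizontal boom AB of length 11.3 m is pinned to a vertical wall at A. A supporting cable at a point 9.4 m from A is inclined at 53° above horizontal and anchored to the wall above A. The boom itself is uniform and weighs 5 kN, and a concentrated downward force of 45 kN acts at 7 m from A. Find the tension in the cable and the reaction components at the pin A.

ΣM about A: T·sin53°·9.4 − 5·5.65 − 45·7 = 0 → T = 343.25/(9.4·0.798636) = 45.7229 ≈ 45.72 kN.
ΣF_x = 0: A_x − T·cos53° = 0 → A_x = 45.7229 × 0.601815 = 27.52 kN.
ΣF_y = 0: A_y + T·sin53° − 5 − 45 = 0 → A_y = 50 − 45.7229 × 0.798636 = 13.48 kN.

T = 45.72 kN, A_x = 27.52 kN, A_y = 13.48 kN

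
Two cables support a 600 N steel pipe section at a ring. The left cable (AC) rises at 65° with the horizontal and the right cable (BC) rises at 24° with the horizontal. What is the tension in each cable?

T_AC = 548.2 N, T_BC = 253.6 N

ΣF_x = 0: −T_AC·cos65° + T_BC·cos24° = 0 → T_BC = 0.462613·T_AC.
ΣF_y = 0: T_AC·sin65° + T_BC·sin24° = 600.
Substitute: T_AC·(0.906308 + 0.462613·0.406737) = 600 → T_AC = 548.211 ≈ 548.2 N.
Then T_BC = 0.462613 × 548.211 = 253.6 N.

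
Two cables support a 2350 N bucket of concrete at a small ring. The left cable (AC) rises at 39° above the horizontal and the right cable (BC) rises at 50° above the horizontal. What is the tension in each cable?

T_AC = 1511 N, T_BC = 1827 N

ΣF_x = 0: −T_AC·cos39° + T_BC·cos50° = 0 → T_BC = 1.20902·T_AC.
ΣF_y = 0: T_AC·sin39° + T_BC·sin50° = 2350.
Substitute: T_AC·(0.62932 + 1.20902·0.766044) = 2350 → T_AC = 1510.79 ≈ 1511 N.
Then T_BC = 1.20902 × 1510.79 = 1827 N.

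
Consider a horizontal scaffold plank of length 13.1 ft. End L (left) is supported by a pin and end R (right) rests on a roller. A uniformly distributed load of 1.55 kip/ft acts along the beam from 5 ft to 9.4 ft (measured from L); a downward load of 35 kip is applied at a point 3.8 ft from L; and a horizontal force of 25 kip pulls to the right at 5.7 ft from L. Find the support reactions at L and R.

L_x = -25.00 kip, L_y = 27.92 kip, R_y = 13.90 kip

Resultant of the distributed load: 1.55 × 4.4 = 6.82 kip at 7.2 ft from L.
ΣM about L: R_y·13.1 − (1.55·4.4)·7.2 − 35·3.8 = 0 → R_y = 182.104/13.1 = 13.9011 ≈ 13.90 kip.
ΣF_y = 0: L_y + 13.9011 − 1.55·4.4 − 35 = 0 → L_y = 27.92 kip.
ΣF_x = 0: L_x + 25 = 0 → L_x = -25.00 kip.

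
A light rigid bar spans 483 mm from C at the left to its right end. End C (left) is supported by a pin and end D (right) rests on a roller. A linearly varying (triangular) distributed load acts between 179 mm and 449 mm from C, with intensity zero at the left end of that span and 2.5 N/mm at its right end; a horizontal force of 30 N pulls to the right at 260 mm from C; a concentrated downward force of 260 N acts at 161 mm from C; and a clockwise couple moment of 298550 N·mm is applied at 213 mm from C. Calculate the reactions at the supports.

Resultant of the triangular load: ½ × 2.5 × 270 = 337.5 N, acting at 359 mm from C (one-third of the span from the peak).
Taking moments about C: D_y·483 − (½·2.5·270)·359 − 260·161 − 298550 = 0 → D_y = 461572.5/483 = 955.637 ≈ 955.6 N.
ΣF_y = 0: C_y + 955.637 − ½·2.5·270 − 260 = 0 → C_y = -358.1 N.
ΣF_x = 0: C_x + 30 = 0 → C_x = -30.00 N.

C_x = -30.00 N, C_y = -358.1 N, D_y = 955.6 N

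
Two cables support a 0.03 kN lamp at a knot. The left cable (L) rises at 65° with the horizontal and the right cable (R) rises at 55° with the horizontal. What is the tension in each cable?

ΣF_x = 0: −T_L·cos65° + T_R·cos55° = 0 → T_R = 0.736812·T_L.
ΣF_y = 0: T_L·sin65° + T_R·sin55° = 0.03.
Substitute: T_L·(0.906308 + 0.736812·0.819152) = 0.03 → T_L = 0.0198693 ≈ 0.01987 kN.
Then T_R = 0.736812 × 0.0198693 = 0.01464 kN.

T_L = 0.01987 kN, T_R = 0.01464 kN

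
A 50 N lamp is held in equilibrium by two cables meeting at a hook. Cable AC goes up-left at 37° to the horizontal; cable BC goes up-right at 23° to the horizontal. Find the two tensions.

ΣF_x = 0: −T_AC·cos37° + T_BC·cos23° = 0 → T_BC = 0.867606·T_AC.
ΣF_y = 0: T_AC·sin37° + T_BC·sin23° = 50.
Substitute: T_AC·(0.601815 + 0.867606·0.390731) = 50 → T_AC = 53.1454 ≈ 53.15 N.
Then T_BC = 0.867606 × 53.1454 = 46.11 N.

T_AC = 53.15 N, T_BC = 46.11 N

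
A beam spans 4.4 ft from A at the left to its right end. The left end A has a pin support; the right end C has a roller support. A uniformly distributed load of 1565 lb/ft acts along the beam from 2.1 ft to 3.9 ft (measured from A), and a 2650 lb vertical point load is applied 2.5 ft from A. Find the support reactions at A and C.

A_x = 0, A_y = 2041 lb, C_y = 3426 lb

Resultant of the distributed load: 1565 × 1.8 = 2817 lb at 3 ft from A.
ΣM about A: C_y·4.4 − (1565·1.8)·3 − 2650·2.5 = 0 → C_y = 15076/4.4 = 3426.36 ≈ 3426 lb.
ΣF_y = 0: A_y + 3426.36 − 1565·1.8 − 2650 = 0 → A_y = 2041 lb.
ΣF_x = 0: no horizontal applied forces, so A_x = 0.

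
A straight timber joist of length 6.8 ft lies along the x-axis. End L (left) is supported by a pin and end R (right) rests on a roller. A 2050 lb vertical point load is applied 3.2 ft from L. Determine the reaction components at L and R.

Taking moments about L: R_y·6.8 − 2050·3.2 = 0 → R_y = 6560/6.8 = 964.706 ≈ 964.7 lb.
ΣF_y = 0: L_y + 964.706 − 2050 = 0 → L_y = 1085 lb.
ΣF_x = 0: no horizontal applied forces, so L_x = 0.

L_x = 0, L_y = 1085 lb, R_y = 964.7 lb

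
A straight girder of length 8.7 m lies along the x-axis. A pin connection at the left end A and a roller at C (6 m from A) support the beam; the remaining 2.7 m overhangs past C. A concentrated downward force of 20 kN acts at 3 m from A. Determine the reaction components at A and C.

ΣM about A: C_y·6 − 20·3 = 0 → C_y = 60/6 = 10.00 kN.
ΣF_y = 0: A_y + 10 − 20 = 0 → A_y = 10.00 kN.
ΣF_x = 0: no horizontal applied forces, so A_x = 0.

A_x = 0, A_y = 10.00 kN, C_y = 10.00 kN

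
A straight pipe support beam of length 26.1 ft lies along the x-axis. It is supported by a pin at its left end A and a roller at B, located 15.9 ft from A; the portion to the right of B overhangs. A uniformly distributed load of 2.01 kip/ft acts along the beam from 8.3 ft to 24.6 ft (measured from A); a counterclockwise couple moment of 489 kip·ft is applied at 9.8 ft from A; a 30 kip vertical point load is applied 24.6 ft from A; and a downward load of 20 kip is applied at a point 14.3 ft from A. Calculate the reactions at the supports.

Resultant of the distributed load: 2.01 × 16.3 = 32.763 kip at 16.45 ft from A.
Taking moments about A: B_y·15.9 − (2.01·16.3)·16.45 + 489 − 30·24.6 − 20·14.3 = 0 → B_y = 1073.95135/15.9 = 67.5441 ≈ 67.54 kip.
ΣF_y = 0: A_y + 67.5441 − 2.01·16.3 − 30 − 20 = 0 → A_y = 15.22 kip.
ΣF_x = 0: no horizontal applied forces, so A_x = 0.

A_x = 0, A_y = 15.22 kip, B_y = 67.54 kip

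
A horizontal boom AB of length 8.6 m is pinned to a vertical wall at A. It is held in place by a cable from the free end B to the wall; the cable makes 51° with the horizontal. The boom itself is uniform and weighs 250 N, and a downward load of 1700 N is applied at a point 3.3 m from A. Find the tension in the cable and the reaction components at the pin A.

ΣM about A: T·sin51°·8.6 − 250·4.3 − 1700·3.3 = 0 → T = 6685/(8.6·0.777146) = 1000.23 ≈ 1000 N.
ΣF_x = 0: A_x − T·cos51° = 0 → A_x = 1000.23 × 0.62932 = 629.5 N.
ΣF_y = 0: A_y + T·sin51° − 250 − 1700 = 0 → A_y = 1950 − 1000.23 × 0.777146 = 1173 N.

T = 1000 N, A_x = 629.5 N, A_y = 1173 N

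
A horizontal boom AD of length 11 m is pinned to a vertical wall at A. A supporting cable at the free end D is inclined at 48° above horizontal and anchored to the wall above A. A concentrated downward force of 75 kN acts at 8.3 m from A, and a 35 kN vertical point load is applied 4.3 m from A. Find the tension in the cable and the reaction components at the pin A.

ΣM about A: T·sin48°·11 − 75·8.3 − 35·4.3 = 0 → T = 773/(11·0.743145) = 94.5613 ≈ 94.56 kN.
ΣF_x = 0: A_x − T·cos48° = 0 → A_x = 94.5613 × 0.669131 = 63.27 kN.
ΣF_y = 0: A_y + T·sin48° − 75 − 35 = 0 → A_y = 110 − 94.5613 × 0.743145 = 39.73 kN.

T = 94.56 kN, A_x = 63.27 kN, A_y = 39.73 kN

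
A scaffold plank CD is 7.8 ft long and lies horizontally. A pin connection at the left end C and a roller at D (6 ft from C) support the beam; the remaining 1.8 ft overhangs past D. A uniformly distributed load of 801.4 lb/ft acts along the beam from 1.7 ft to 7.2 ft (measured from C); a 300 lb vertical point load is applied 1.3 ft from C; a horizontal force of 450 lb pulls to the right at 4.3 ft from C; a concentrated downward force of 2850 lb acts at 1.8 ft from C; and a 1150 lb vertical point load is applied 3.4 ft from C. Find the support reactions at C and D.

C_x = -450.0 lb, C_y = 3867 lb, D_y = 4841 lb

Resultant of the distributed load: 801.4 × 5.5 = 4407.7 lb at 4.45 ft from C.
Moments about C: D_y·6 − (801.4·5.5)·4.45 − 300·1.3 − 2850·1.8 − 1150·3.4 = 0 → D_y = 29044.265/6 = 4840.71 ≈ 4841 lb.
ΣF_y = 0: C_y + 4840.71 − 801.4·5.5 − 300 − 2850 − 1150 = 0 → C_y = 3867 lb.
ΣF_x = 0: C_x + 450 = 0 → C_x = -450.0 lb.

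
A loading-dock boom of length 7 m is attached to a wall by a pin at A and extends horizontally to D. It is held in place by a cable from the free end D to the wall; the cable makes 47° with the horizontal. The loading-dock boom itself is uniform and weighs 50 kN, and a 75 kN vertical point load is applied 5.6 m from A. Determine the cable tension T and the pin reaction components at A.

T = 116.2 kN, A_x = 79.26 kN, A_y = 40.00 kN

ΣM about A: T·sin47°·7 − 50·3.5 − 75·5.6 = 0 → T = 595/(7·0.731354) = 116.223 ≈ 116.2 kN.
ΣF_x = 0: A_x − T·cos47° = 0 → A_x = 116.223 × 0.681998 = 79.26 kN.
ΣF_y = 0: A_y + T·sin47° − 50 − 75 = 0 → A_y = 125 − 116.223 × 0.731354 = 40.00 kN.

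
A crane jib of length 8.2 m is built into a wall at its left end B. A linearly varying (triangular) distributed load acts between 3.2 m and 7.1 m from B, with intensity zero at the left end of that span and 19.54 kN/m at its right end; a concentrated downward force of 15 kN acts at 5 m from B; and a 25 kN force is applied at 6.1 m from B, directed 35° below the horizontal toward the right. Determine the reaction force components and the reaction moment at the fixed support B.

B_x = -20.48 kN, B_y = 67.44 kN, M_B = 383.5 kN·m

Resultant of the triangular load: ½ × 19.54 × 3.9 = 38.103 kN, acting at 5.8 m from B (one-third of the span from the peak).
ΣF_x = 0: B_x + 25·cos35° = 0 → B_x = -20.48 kN.
ΣF_y = 0: B_y − ½·19.54·3.9 − 15 − 25·sin35° = 0 → B_y = 67.44 kN.
ΣM about B: M_B − (½·19.54·3.9)·5.8 − 15·5 − 25·sin35°·6.1 = 0 → M_B = 383.5 kN·m.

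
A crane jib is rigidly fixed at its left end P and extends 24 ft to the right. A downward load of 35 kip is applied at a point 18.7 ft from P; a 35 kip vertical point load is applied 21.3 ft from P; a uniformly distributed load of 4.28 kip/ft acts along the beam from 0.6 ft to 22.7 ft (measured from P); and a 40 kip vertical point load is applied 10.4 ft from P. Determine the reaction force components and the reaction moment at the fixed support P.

P_x = 0, P_y = 204.6 kip, M_P = 2918 kip·ft

Resultant of the distributed load: 4.28 × 22.1 = 94.588 kip at 11.65 ft from P.
ΣF_x = 0: P_x = 0.
ΣF_y = 0: P_y − 35 − 35 − 4.28·22.1 − 40 = 0 → P_y = 204.6 kip.
ΣM about P: M_P − 35·18.7 − 35·21.3 − (4.28·22.1)·11.65 − 40·10.4 = 0 → M_P = 2918 kip·ft.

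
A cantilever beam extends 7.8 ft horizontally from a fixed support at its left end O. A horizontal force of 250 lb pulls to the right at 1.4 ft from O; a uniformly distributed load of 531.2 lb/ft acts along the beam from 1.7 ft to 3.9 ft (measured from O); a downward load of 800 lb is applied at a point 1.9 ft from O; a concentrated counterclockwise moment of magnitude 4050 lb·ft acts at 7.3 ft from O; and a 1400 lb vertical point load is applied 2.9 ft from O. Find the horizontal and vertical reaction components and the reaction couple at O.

Resultant of the distributed load: 531.2 × 2.2 = 1168.64 lb at 2.8 ft from O.
ΣF_x = 0: O_x + 250 = 0 → O_x = -250.0 lb.
ΣF_y = 0: O_y − 531.2·2.2 − 800 − 1400 = 0 → O_y = 3369 lb.
ΣM about O: M_O − (531.2·2.2)·2.8 − 800·1.9 + 4050 − 1400·2.9 = 0 → M_O = 4802 lb·ft.

O_x = -250.0 lb, O_y = 3369 lb, M_O = 4802 lb·ft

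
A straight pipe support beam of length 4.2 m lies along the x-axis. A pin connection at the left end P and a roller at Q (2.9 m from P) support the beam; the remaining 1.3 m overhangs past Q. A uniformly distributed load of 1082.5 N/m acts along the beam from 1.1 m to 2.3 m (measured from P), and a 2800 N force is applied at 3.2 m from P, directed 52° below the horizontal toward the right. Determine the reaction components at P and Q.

Resultant of the distributed load: 1082.5 × 1.2 = 1299 N at 1.7 m from P.
ΣM about P: Q_y·2.9 − (1082.5·1.2)·1.7 − 2800·sin52°·3.2 = 0 → Q_y = 9268.88/2.9 = 3196.17 ≈ 3196 N.
ΣF_y = 0: P_y + 3196.17 − 1082.5·1.2 − 2800·sin52° = 0 → P_y = 309.3 N.
ΣF_x = 0: P_x + 2800·cos52° = 0 → P_x = -1724 N.

P_x = -1724 N, P_y = 309.3 N, Q_y = 3196 N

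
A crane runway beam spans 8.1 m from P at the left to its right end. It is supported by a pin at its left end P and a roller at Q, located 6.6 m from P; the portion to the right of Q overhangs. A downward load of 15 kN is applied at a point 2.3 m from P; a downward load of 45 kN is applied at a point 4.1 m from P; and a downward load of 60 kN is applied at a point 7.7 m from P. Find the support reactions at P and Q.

ΣM about P: Q_y·6.6 − 15·2.3 − 45·4.1 − 60·7.7 = 0 → Q_y = 681/6.6 = 103.182 ≈ 103.2 kN.
ΣF_y = 0: P_y + 103.182 − 15 − 45 − 60 = 0 → P_y = 16.82 kN.
ΣF_x = 0: no horizontal applied forces, so P_x = 0.

P_x = 0, P_y = 16.82 kN, Q_y = 103.2 kN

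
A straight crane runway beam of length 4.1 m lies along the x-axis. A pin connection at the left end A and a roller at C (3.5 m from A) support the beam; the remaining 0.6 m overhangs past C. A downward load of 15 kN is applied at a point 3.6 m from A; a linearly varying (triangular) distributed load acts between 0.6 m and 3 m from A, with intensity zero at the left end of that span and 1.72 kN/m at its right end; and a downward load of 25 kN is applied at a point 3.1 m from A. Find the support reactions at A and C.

A_x = 0, A_y = 3.195 kN, C_y = 38.87 kN

Resultant of the triangular load: ½ × 1.72 × 2.4 = 2.064 kN, acting at 2.2 m from A (one-third of the span from the peak).
Taking moments about A: C_y·3.5 − 15·3.6 − (½·1.72·2.4)·2.2 − 25·3.1 = 0 → C_y = 136.0408/3.5 = 38.8688 ≈ 38.87 kN.
ΣF_y = 0: A_y + 38.8688 − 15 − ½·1.72·2.4 − 25 = 0 → A_y = 3.195 kN.
ΣF_x = 0: no horizontal applied forces, so A_x = 0.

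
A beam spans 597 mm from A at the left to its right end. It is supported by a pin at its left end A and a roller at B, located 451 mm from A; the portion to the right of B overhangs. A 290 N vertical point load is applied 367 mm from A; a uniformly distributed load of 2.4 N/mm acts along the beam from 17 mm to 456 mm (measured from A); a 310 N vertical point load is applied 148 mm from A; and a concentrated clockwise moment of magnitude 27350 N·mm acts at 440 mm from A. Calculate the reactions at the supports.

A_x = 0, A_y = 702.7 N, B_y = 950.9 N

Resultant of the distributed load: 2.4 × 439 = 1053.6 N at 236.5 mm from A.
Moments about A: B_y·451 − 290·367 − (2.4·439)·236.5 − 310·148 − 27350 = 0 → B_y = 428836.4/451 = 950.857 ≈ 950.9 N.
ΣF_y = 0: A_y + 950.857 − 290 − 2.4·439 − 310 = 0 → A_y = 702.7 N.
ΣF_x = 0: no horizontal applied forces, so A_x = 0.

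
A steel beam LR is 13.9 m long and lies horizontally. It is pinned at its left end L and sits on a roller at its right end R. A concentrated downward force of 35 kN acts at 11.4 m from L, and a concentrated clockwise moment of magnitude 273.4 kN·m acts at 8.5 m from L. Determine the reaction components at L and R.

ΣM about L: R_y·13.9 − 35·11.4 − 273.4 = 0 → R_y = 672.4/13.9 = 48.3741 ≈ 48.37 kN.
ΣF_y = 0: L_y + 48.3741 − 35 = 0 → L_y = -13.37 kN.
ΣF_x = 0: no horizontal applied forces, so L_x = 0.

L_x = 0, L_y = -13.37 kN, R_y = 48.37 kN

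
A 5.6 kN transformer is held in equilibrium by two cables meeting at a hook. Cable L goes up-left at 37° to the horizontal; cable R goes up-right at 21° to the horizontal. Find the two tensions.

T_L = 6.165 kN, T_R = 5.274 kN

ΣF_x = 0: −T_L·cos37° + T_R·cos21° = 0 → T_R = 0.855454·T_L.
ΣF_y = 0: T_L·sin37° + T_R·sin21° = 5.6.
Substitute: T_L·(0.601815 + 0.855454·0.358368) = 5.6 → T_L = 6.16481 ≈ 6.165 kN.
Then T_R = 0.855454 × 6.16481 = 5.274 kN.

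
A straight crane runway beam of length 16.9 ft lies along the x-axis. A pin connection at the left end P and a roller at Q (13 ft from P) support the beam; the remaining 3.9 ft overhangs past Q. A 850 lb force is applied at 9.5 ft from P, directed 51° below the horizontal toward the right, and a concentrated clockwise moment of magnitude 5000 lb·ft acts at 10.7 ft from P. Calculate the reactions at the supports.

Moments about P: Q_y·13 − 850·sin51°·9.5 − 5000 = 0 → Q_y = 11275.5/13 = 867.346 ≈ 867.3 lb.
ΣF_y = 0: P_y + 867.346 − 850·sin51° = 0 → P_y = -206.8 lb.
ΣF_x = 0: P_x + 850·cos51° = 0 → P_x = -534.9 lb.

P_x = -534.9 lb, P_y = -206.8 lb, Q_y = 867.3 lb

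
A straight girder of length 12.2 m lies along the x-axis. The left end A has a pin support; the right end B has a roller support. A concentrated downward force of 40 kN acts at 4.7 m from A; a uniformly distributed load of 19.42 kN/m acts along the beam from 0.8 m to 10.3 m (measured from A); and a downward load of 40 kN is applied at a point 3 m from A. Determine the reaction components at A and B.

A_x = 0, A_y = 155.3 kN, B_y = 109.2 kN

Resultant of the distributed load: 19.42 × 9.5 = 184.49 kN at 5.55 m from A.
ΣM about A: B_y·12.2 − 40·4.7 − (19.42·9.5)·5.55 − 40·3 = 0 → B_y = 1331.9195/12.2 = 109.174 ≈ 109.2 kN.
ΣF_y = 0: A_y + 109.174 − 40 − 19.42·9.5 − 40 = 0 → A_y = 155.3 kN.
ΣF_x = 0: no horizontal applied forces, so A_x = 0.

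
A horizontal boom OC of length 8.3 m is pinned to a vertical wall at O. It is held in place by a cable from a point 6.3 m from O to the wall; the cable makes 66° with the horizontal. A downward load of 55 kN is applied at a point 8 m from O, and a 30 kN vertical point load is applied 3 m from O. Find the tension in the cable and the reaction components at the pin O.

T = 92.09 kN, O_x = 37.46 kN, O_y = 0.8730 kN

ΣM about O: T·sin66°·6.3 − 55·8 − 30·3 = 0 → T = 530/(6.3·0.913545) = 92.0885 ≈ 92.09 kN.
ΣF_x = 0: O_x − T·cos66° = 0 → O_x = 92.0885 × 0.406737 = 37.46 kN.
ΣF_y = 0: O_y + T·sin66° − 55 − 30 = 0 → O_y = 85 − 92.0885 × 0.913545 = 0.8730 kN.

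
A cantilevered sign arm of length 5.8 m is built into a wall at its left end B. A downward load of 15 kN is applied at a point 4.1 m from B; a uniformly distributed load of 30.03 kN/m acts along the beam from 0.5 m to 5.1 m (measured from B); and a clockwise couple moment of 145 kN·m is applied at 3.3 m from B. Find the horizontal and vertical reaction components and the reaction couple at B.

Resultant of the distributed load: 30.03 × 4.6 = 138.138 kN at 2.8 m from B.
ΣF_x = 0: B_x = 0.
ΣF_y = 0: B_y − 15 − 30.03·4.6 = 0 → B_y = 153.1 kN.
ΣM about B: M_B − 15·4.1 − (30.03·4.6)·2.8 − 145 = 0 → M_B = 593.3 kN·m.

B_x = 0, B_y = 153.1 kN, M_B = 593.3 kN·m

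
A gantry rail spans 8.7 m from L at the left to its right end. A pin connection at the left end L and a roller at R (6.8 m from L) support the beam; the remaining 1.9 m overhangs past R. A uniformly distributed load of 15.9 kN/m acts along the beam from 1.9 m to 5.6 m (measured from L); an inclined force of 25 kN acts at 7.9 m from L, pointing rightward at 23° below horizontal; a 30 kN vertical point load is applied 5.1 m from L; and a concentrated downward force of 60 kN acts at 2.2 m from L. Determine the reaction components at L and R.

L_x = -23.01 kN, L_y = 72.90 kN, R_y = 85.70 kN

Resultant of the distributed load: 15.9 × 3.7 = 58.83 kN at 3.75 m from L.
Moments about L: R_y·6.8 − (15.9·3.7)·3.75 − 25·sin23°·7.9 − 30·5.1 − 60·2.2 = 0 → R_y = 582.782/6.8 = 85.7032 ≈ 85.70 kN.
ΣF_y = 0: L_y + 85.7032 − 15.9·3.7 − 25·sin23° − 30 − 60 = 0 → L_y = 72.90 kN.
ΣF_x = 0: L_x + 25·cos23° = 0 → L_x = -23.01 kN.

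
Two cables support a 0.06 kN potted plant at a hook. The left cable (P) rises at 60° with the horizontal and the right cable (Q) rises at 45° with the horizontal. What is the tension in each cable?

T_P = 0.04392 kN, T_Q = 0.03106 kN

ΣF_x = 0: −T_P·cos60° + T_Q·cos45° = 0 → T_Q = 0.707107·T_P.
ΣF_y = 0: T_P·sin60° + T_Q·sin45° = 0.06.
Substitute: T_P·(0.866025 + 0.707107·0.707107) = 0.06 → T_P = 0.0439231 ≈ 0.04392 kN.
Then T_Q = 0.707107 × 0.0439231 = 0.03106 kN.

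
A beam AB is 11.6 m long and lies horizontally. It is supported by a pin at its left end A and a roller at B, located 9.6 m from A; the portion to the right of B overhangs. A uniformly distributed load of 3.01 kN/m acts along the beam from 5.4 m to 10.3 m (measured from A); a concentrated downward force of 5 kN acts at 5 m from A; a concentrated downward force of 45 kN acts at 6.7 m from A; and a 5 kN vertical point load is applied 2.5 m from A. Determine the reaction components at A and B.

A_x = 0, A_y = 22.38 kN, B_y = 47.37 kN

Resultant of the distributed load: 3.01 × 4.9 = 14.749 kN at 7.85 m from A.
Taking moments about A: B_y·9.6 − (3.01·4.9)·7.85 − 5·5 − 45·6.7 − 5·2.5 = 0 → B_y = 454.77965/9.6 = 47.3729 ≈ 47.37 kN.
ΣF_y = 0: A_y + 47.3729 − 3.01·4.9 − 5 − 45 − 5 = 0 → A_y = 22.38 kN.
ΣF_x = 0: no horizontal applied forces, so A_x = 0.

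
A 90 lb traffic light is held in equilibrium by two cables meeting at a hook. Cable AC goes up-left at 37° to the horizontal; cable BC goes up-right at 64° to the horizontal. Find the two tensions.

ΣF_x = 0: −T_AC·cos37° + T_BC·cos64° = 0 → T_BC = 1.82182·T_AC.
ΣF_y = 0: T_AC·sin37° + T_BC·sin64° = 90.
Substitute: T_AC·(0.601815 + 1.82182·0.898794) = 90 → T_AC = 40.1919 ≈ 40.19 lb.
Then T_BC = 1.82182 × 40.1919 = 73.22 lb.

T_AC = 40.19 lb, T_BC = 73.22 lb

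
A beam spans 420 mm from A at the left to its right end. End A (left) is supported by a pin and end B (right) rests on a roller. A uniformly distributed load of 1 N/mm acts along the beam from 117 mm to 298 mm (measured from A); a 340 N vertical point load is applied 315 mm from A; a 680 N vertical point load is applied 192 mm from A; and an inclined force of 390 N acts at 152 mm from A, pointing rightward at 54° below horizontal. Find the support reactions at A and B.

A_x = -229.2 N, A_y = 747.0 N, B_y = 769.5 N

Resultant of the distributed load: 1 × 181 = 181 N at 207.5 mm from A.
Moments about A: B_y·420 − (1·181)·207.5 − 340·315 − 680·192 − 390·sin54°·152 = 0 → B_y = 323176/420 = 769.467 ≈ 769.5 N.
ΣF_y = 0: A_y + 769.467 − 1·181 − 340 − 680 − 390·sin54° = 0 → A_y = 747.0 N.
ΣF_x = 0: A_x + 390·cos54° = 0 → A_x = -229.2 N.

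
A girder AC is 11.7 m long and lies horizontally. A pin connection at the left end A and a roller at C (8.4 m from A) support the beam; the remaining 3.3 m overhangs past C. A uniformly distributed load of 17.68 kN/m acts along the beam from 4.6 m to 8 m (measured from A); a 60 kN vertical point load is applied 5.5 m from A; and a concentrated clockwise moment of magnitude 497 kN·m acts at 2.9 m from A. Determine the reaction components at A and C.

A_x = 0, A_y = -23.42 kN, C_y = 143.5 kN

Resultant of the distributed load: 17.68 × 3.4 = 60.112 kN at 6.3 m from A.
Taking moments about A: C_y·8.4 − (17.68·3.4)·6.3 − 60·5.5 − 497 = 0 → C_y = 1205.7056/8.4 = 143.536 ≈ 143.5 kN.
ΣF_y = 0: A_y + 143.536 − 17.68·3.4 − 60 = 0 → A_y = -23.42 kN.
ΣF_x = 0: no horizontal applied forces, so A_x = 0.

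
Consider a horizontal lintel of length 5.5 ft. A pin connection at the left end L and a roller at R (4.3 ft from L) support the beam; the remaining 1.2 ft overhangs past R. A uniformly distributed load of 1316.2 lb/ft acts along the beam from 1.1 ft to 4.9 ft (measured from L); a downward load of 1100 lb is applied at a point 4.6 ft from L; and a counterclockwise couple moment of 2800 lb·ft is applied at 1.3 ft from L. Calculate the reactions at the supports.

Resultant of the distributed load: 1316.2 × 3.8 = 5001.56 lb at 3 ft from L.
Moments about L: R_y·4.3 − (1316.2·3.8)·3 − 1100·4.6 + 2800 = 0 → R_y = 17264.68/4.3 = 4015.04 ≈ 4015 lb.
ΣF_y = 0: L_y + 4015.04 − 1316.2·3.8 − 1100 = 0 → L_y = 2087 lb.
ΣF_x = 0: no horizontal applied forces, so L_x = 0.

L_x = 0, L_y = 2087 lb, R_y = 4015 lb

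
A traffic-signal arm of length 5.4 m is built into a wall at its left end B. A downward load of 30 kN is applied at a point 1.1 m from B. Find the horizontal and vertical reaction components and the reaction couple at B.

B_x = 0, B_y = 30.00 kN, M_B = 33.00 kN·m

ΣF_x = 0: B_x = 0.
ΣF_y = 0: B_y − 30 = 0 → B_y = 30.00 kN.
ΣM about B: M_B − 30·1.1 = 0 → M_B = 33.00 kN·m.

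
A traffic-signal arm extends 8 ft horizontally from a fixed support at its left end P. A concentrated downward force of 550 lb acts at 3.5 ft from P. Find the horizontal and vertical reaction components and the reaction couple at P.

P_x = 0, P_y = 550.0 lb, M_P = 1925 lb·ft

ΣF_x = 0: P_x = 0.
ΣF_y = 0: P_y − 550 = 0 → P_y = 550.0 lb.
ΣM about P: M_P − 550·3.5 = 0 → M_P = 1925 lb·ft.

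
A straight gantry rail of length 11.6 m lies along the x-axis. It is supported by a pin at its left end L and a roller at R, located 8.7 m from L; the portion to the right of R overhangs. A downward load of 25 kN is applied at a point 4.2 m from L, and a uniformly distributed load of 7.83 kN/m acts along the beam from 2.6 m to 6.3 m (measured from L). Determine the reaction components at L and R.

L_x = 0, L_y = 27.08 kN, R_y = 26.89 kN

Resultant of the distributed load: 7.83 × 3.7 = 28.971 kN at 4.45 m from L.
ΣM about L: R_y·8.7 − 25·4.2 − (7.83·3.7)·4.45 = 0 → R_y = 233.92095/8.7 = 26.8875 ≈ 26.89 kN.
ΣF_y = 0: L_y + 26.8875 − 25 − 7.83·3.7 = 0 → L_y = 27.08 kN.
ΣF_x = 0: no horizontal applied forces, so L_x = 0.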